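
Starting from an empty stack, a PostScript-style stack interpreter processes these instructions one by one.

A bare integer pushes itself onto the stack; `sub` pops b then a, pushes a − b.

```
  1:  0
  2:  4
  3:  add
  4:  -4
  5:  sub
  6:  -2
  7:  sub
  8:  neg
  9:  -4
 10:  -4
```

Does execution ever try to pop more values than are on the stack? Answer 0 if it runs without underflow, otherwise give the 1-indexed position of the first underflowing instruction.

0

0   → 0
4   → 0 4
add → 4
-4  → 4 -4
sub → 8
-2  → 8 -2
sub → 10
neg → -10
-4  → -10 -4
-4  → -10 -4 -4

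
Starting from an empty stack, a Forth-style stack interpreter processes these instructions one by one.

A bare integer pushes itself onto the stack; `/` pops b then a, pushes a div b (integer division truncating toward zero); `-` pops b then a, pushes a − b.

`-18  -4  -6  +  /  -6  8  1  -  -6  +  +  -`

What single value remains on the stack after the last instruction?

6

-18 : -18
-4  : -18 -4
-6  : -18 -4 -6
+   : -18 -10
/   : 1
-6  : 1 -6
8   : 1 -6 8
1   : 1 -6 8 1
-   : 1 -6 7
-6  : 1 -6 7 -6
+   : 1 -6 1
+   : 1 -5
-   : 6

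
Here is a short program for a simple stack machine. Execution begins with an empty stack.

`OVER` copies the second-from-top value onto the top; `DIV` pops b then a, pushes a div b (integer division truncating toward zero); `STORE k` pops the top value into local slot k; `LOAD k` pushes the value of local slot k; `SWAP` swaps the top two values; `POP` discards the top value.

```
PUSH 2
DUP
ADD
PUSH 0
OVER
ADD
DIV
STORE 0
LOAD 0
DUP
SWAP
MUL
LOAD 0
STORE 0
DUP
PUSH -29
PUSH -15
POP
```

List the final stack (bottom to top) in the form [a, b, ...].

[1, 1, -29]

PUSH 2    [2]
DUP       [2, 2]
ADD       [4]
PUSH 0    [4, 0]
OVER      [4, 0, 4]
ADD       [4, 4]
DIV       [1]
STORE 0   []
LOAD 0    [1]
DUP       [1, 1]
SWAP      [1, 1]
MUL       [1]
LOAD 0    [1, 1]
STORE 0   [1]
DUP       [1, 1]
PUSH -29  [1, 1, -29]
PUSH -15  [1, 1, -29, -15]
POP       [1, 1, -29]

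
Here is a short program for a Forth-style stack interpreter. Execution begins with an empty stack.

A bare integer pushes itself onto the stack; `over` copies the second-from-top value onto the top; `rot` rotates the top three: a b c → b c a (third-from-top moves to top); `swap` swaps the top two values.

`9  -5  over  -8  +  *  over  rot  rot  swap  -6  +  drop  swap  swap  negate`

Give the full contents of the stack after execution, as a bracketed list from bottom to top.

9      : 9
-5     : 9 -5
over   : 9 -5 9
-8     : 9 -5 9 -8
+      : 9 -5 1
*      : 9 -5
over   : 9 -5 9
rot    : -5 9 9
rot    : 9 9 -5
swap   : 9 -5 9
-6     : 9 -5 9 -6
+      : 9 -5 3
drop   : 9 -5
swap   : -5 9
swap   : 9 -5
negate : 9 5

[9, 5]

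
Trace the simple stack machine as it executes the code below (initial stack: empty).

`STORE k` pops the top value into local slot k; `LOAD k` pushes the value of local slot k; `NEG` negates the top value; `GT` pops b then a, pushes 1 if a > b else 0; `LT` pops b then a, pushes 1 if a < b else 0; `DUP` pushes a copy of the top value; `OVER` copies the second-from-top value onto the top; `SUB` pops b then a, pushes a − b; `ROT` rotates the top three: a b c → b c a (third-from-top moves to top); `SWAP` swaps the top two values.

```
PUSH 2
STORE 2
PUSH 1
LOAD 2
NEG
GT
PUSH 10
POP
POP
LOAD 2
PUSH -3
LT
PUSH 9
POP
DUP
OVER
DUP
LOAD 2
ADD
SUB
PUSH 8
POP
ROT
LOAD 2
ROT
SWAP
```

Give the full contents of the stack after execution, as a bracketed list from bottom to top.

PUSH 2  → 2
STORE 2 → (empty)
PUSH 1  → 1
LOAD 2  → 1 2
NEG     → 1 -2
GT      → 1
PUSH 10 → 1 10
POP     → 1
POP     → (empty)
LOAD 2  → 2
PUSH -3 → 2 -3
LT      → 0
PUSH 9  → 0 9
POP     → 0
DUP     → 0 0
OVER    → 0 0 0
DUP     → 0 0 0 0
LOAD 2  → 0 0 0 0 2
ADD     → 0 0 0 2
SUB     → 0 0 -2
PUSH 8  → 0 0 -2 8
POP     → 0 0 -2
ROT     → 0 -2 0
LOAD 2  → 0 -2 0 2
ROT     → 0 0 2 -2
SWAP    → 0 0 -2 2

[0, 0, -2, 2]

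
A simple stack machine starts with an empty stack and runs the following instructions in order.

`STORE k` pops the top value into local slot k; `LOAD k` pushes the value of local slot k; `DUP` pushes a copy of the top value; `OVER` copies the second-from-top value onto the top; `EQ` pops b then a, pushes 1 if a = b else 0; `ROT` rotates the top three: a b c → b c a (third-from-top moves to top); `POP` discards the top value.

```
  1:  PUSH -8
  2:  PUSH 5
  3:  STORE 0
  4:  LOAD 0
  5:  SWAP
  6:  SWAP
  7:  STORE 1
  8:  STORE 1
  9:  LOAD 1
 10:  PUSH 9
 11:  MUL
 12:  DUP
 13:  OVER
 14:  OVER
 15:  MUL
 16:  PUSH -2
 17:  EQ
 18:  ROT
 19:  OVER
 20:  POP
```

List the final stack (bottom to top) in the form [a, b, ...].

[-72, 0, -72]

PUSH -8 → -8
PUSH 5  → -8 5
STORE 0 → -8
LOAD 0  → -8 5
SWAP    → 5 -8
SWAP    → -8 5
STORE 1 → -8
STORE 1 → (empty)
LOAD 1  → -8
PUSH 9  → -8 9
MUL     → -72
DUP     → -72 -72
OVER    → -72 -72 -72
OVER    → -72 -72 -72 -72
MUL     → -72 -72 5184
PUSH -2 → -72 -72 5184 -2
EQ      → -72 -72 0
ROT     → -72 0 -72
OVER    → -72 0 -72 0
POP     → -72 0 -72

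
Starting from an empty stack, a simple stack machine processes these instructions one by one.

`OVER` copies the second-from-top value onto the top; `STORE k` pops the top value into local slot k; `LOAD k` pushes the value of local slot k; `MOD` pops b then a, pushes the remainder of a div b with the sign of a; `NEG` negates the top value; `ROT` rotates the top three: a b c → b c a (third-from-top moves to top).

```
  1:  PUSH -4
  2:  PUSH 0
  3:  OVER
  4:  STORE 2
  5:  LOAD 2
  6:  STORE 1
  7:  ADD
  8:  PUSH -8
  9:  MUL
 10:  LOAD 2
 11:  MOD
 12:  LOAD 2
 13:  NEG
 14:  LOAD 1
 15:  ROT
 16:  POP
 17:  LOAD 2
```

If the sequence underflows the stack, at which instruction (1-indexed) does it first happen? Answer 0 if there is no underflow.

PUSH -4 → [-4]
PUSH 0  → [-4, 0]
OVER    → [-4, 0, -4]
STORE 2 → [-4, 0]
LOAD 2  → [-4, 0, -4]
STORE 1 → [-4, 0]
ADD     → [-4]
PUSH -8 → [-4, -8]
MUL     → [32]
LOAD 2  → [32, -4]
MOD     → [0]
LOAD 2  → [0, -4]
NEG     → [0, 4]
LOAD 1  → [0, 4, -4]
ROT     → [4, -4, 0]
POP     → [4, -4]
LOAD 2  → [4, -4, -4]

0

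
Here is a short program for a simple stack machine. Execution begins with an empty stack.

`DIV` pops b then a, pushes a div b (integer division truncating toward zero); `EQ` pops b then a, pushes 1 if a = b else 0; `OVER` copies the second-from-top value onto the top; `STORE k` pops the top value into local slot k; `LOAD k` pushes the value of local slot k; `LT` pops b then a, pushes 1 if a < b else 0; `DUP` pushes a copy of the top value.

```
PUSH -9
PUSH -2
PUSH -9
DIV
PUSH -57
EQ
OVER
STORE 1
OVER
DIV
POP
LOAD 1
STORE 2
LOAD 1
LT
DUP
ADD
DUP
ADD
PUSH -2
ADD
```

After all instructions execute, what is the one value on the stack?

PUSH -9  -> [-9]
PUSH -2  -> [-9, -2]
PUSH -9  -> [-9, -2, -9]
DIV      -> [-9, 0]
PUSH -57 -> [-9, 0, -57]
EQ       -> [-9, 0]
OVER     -> [-9, 0, -9]
STORE 1  -> [-9, 0]
OVER     -> [-9, 0, -9]
DIV      -> [-9, 0]
POP      -> [-9]
LOAD 1   -> [-9, -9]
STORE 2  -> [-9]
LOAD 1   -> [-9, -9]
LT       -> [0]
DUP      -> [0, 0]
ADD      -> [0]
DUP      -> [0, 0]
ADD      -> [0]
PUSH -2  -> [0, -2]
ADD      -> [-2]

-2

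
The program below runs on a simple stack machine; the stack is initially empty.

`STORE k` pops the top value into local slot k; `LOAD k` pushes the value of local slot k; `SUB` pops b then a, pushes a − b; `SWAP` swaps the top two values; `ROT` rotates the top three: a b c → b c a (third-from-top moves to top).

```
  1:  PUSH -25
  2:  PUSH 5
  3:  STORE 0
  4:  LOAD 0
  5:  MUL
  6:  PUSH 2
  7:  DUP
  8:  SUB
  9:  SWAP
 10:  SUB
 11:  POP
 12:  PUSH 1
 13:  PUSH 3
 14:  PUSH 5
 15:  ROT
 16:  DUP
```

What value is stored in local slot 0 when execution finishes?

PUSH -25 → [-25]
PUSH 5   → [-25, 5]
STORE 0  → [-25]
LOAD 0   → [-25, 5]
MUL      → [-125]
PUSH 2   → [-125, 2]
DUP      → [-125, 2, 2]
SUB      → [-125, 0]
SWAP     → [0, -125]
SUB      → [125]
POP      → []
PUSH 1   → [1]
PUSH 3   → [1, 3]
PUSH 5   → [1, 3, 5]
ROT      → [3, 5, 1]
DUP      → [3, 5, 1, 1]

5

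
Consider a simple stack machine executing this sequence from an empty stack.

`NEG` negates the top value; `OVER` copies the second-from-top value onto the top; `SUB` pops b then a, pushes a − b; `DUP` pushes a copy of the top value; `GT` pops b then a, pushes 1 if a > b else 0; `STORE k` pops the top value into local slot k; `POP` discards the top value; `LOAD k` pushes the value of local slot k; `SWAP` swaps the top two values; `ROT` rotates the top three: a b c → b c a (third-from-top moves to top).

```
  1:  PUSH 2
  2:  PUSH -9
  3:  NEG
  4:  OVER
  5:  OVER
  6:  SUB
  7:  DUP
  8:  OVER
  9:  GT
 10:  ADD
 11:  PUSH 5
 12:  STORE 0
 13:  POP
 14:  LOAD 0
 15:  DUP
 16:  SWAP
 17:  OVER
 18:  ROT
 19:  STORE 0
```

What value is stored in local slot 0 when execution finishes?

5

PUSH 2   [2]
PUSH -9  [2, -9]
NEG      [2, 9]
OVER     [2, 9, 2]
OVER     [2, 9, 2, 9]
SUB      [2, 9, -7]
DUP      [2, 9, -7, -7]
OVER     [2, 9, -7, -7, -7]
GT       [2, 9, -7, 0]
ADD      [2, 9, -7]
PUSH 5   [2, 9, -7, 5]
STORE 0  [2, 9, -7]
POP      [2, 9]
LOAD 0   [2, 9, 5]
DUP      [2, 9, 5, 5]
SWAP     [2, 9, 5, 5]
OVER     [2, 9, 5, 5, 5]
ROT      [2, 9, 5, 5, 5]
STORE 0  [2, 9, 5, 5]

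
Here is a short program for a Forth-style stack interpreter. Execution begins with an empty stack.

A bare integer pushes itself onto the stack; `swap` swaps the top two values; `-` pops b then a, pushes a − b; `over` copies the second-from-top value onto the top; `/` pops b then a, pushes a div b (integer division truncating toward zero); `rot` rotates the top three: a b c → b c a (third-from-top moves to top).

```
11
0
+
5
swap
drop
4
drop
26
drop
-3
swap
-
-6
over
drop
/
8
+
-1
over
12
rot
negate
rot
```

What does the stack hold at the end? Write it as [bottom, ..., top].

[9, 12, 1, 9]

11     -> [11]
0      -> [11, 0]
+      -> [11]
5      -> [11, 5]
swap   -> [5, 11]
drop   -> [5]
4      -> [5, 4]
drop   -> [5]
26     -> [5, 26]
drop   -> [5]
-3     -> [5, -3]
swap   -> [-3, 5]
-      -> [-8]
-6     -> [-8, -6]
over   -> [-8, -6, -8]
drop   -> [-8, -6]
/      -> [1]
8      -> [1, 8]
+      -> [9]
-1     -> [9, -1]
over   -> [9, -1, 9]
12     -> [9, -1, 9, 12]
rot    -> [9, 9, 12, -1]
negate -> [9, 9, 12, 1]
rot    -> [9, 12, 1, 9]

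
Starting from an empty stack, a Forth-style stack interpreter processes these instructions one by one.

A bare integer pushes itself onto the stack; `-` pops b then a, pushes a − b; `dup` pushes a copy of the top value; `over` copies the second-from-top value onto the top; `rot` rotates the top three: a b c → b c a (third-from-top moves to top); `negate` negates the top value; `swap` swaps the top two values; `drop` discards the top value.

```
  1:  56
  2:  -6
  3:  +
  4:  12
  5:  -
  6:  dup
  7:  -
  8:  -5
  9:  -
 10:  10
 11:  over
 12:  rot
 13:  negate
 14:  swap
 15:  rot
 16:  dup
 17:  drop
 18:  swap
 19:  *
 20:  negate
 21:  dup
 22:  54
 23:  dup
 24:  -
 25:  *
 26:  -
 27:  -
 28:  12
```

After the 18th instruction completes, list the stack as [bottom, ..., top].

[-5, 10, 5]

56      56
-6      56 -6
+       50
12      50 12
-       38
dup     38 38
-       0
-5      0 -5
-       5
10      5 10
over    5 10 5
rot     10 5 5
negate  10 5 -5
swap    10 -5 5
rot     -5 5 10
dup     -5 5 10 10
drop    -5 5 10
swap    -5 10 5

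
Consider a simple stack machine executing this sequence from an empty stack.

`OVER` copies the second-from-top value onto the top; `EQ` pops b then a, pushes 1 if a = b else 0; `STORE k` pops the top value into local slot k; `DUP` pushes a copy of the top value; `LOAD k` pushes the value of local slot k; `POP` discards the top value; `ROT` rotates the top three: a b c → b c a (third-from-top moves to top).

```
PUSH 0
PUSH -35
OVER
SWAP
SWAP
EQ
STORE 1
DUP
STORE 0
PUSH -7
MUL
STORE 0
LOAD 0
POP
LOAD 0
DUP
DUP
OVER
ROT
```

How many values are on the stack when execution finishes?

4

PUSH 0   : 0
PUSH -35 : 0 -35
OVER     : 0 -35 0
SWAP     : 0 0 -35
SWAP     : 0 -35 0
EQ       : 0 0
STORE 1  : 0
DUP      : 0 0
STORE 0  : 0
PUSH -7  : 0 -7
MUL      : 0
STORE 0  : (empty)
LOAD 0   : 0
POP      : (empty)
LOAD 0   : 0
DUP      : 0 0
DUP      : 0 0 0
OVER     : 0 0 0 0
ROT      : 0 0 0 0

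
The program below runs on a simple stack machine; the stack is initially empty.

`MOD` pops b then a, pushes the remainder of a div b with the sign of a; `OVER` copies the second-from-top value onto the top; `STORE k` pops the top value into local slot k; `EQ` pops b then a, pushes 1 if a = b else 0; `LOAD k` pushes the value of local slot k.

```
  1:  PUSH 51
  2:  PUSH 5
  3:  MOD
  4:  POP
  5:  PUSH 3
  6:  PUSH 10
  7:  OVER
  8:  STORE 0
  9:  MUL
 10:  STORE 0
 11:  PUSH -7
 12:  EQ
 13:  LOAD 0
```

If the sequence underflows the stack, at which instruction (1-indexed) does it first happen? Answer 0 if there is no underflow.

12

PUSH 51 -> 51
PUSH 5  -> 51 5
MOD     -> 1
POP     -> (empty)
PUSH 3  -> 3
PUSH 10 -> 3 10
OVER    -> 3 10 3
STORE 0 -> 3 10
MUL     -> 30
STORE 0 -> (empty)
PUSH -7 -> -7
EQ  — needs 2 operands, stack has 1 → underflow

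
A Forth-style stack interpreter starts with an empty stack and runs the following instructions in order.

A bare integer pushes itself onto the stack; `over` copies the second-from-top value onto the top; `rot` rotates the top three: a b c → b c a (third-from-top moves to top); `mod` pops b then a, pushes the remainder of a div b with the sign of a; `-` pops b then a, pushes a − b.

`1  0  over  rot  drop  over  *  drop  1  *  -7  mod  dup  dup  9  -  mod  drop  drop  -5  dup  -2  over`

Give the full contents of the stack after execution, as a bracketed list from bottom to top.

[-5, -5, -2, -5]

1    → 1
0    → 1 0
over → 1 0 1
rot  → 0 1 1
drop → 0 1
over → 0 1 0
*    → 0 0
drop → 0
1    → 0 1
*    → 0
-7   → 0 -7
mod  → 0
dup  → 0 0
dup  → 0 0 0
9    → 0 0 0 9
-    → 0 0 -9
mod  → 0 0
drop → 0
drop → (empty)
-5   → -5
dup  → -5 -5
-2   → -5 -5 -2
over → -5 -5 -2 -5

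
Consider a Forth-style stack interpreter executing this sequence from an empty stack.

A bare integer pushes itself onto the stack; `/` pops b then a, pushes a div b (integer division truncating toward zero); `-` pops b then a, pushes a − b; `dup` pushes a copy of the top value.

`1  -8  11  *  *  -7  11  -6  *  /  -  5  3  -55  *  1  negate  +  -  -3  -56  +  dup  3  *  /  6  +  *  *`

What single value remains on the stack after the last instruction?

1      -> [1]
-8     -> [1, -8]
11     -> [1, -8, 11]
*      -> [1, -88]
*      -> [-88]
-7     -> [-88, -7]
11     -> [-88, -7, 11]
-6     -> [-88, -7, 11, -6]
*      -> [-88, -7, -66]
/      -> [-88, 0]
-      -> [-88]
5      -> [-88, 5]
3      -> [-88, 5, 3]
-55    -> [-88, 5, 3, -55]
*      -> [-88, 5, -165]
1      -> [-88, 5, -165, 1]
negate -> [-88, 5, -165, -1]
+      -> [-88, 5, -166]
-      -> [-88, 171]
-3     -> [-88, 171, -3]
-56    -> [-88, 171, -3, -56]
+      -> [-88, 171, -59]
dup    -> [-88, 171, -59, -59]
3      -> [-88, 171, -59, -59, 3]
*      -> [-88, 171, -59, -177]
/      -> [-88, 171, 0]
6      -> [-88, 171, 0, 6]
+      -> [-88, 171, 6]
*      -> [-88, 1026]
*      -> [-90288]

-90288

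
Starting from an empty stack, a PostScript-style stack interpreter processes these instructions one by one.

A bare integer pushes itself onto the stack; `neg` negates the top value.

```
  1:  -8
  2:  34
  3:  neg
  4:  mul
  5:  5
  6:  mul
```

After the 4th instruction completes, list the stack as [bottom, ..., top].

-8  -> -8
34  -> -8 34
neg -> -8 -34
mul -> 272

[272]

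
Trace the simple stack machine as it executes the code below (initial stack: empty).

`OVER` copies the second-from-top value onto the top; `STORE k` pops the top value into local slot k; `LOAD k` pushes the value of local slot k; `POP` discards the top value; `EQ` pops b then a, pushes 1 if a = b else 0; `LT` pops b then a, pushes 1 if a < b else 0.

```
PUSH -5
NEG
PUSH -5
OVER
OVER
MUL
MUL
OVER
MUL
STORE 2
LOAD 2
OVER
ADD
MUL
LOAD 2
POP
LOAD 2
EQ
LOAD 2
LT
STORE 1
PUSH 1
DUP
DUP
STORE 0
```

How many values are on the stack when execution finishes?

PUSH -5 → [-5]
NEG     → [5]
PUSH -5 → [5, -5]
OVER    → [5, -5, 5]
OVER    → [5, -5, 5, -5]
MUL     → [5, -5, -25]
MUL     → [5, 125]
OVER    → [5, 125, 5]
MUL     → [5, 625]
STORE 2 → [5]
LOAD 2  → [5, 625]
OVER    → [5, 625, 5]
ADD     → [5, 630]
MUL     → [3150]
LOAD 2  → [3150, 625]
POP     → [3150]
LOAD 2  → [3150, 625]
EQ      → [0]
LOAD 2  → [0, 625]
LT      → [1]
STORE 1 → []
PUSH 1  → [1]
DUP     → [1, 1]
DUP     → [1, 1, 1]
STORE 0 → [1, 1]

2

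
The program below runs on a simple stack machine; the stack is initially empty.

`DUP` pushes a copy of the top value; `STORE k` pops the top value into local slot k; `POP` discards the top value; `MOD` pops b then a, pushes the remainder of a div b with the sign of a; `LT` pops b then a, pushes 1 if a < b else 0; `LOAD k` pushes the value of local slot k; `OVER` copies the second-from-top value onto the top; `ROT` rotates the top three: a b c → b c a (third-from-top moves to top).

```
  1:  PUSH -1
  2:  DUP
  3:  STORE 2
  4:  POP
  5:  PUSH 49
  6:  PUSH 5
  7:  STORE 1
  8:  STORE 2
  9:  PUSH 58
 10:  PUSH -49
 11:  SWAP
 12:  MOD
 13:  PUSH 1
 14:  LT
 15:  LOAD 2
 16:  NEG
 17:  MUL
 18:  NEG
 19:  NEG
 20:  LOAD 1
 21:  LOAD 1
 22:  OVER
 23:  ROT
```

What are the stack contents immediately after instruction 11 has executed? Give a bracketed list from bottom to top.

[-49, 58]

PUSH -1  : [-1]
DUP      : [-1, -1]
STORE 2  : [-1]
POP      : []
PUSH 49  : [49]
PUSH 5   : [49, 5]
STORE 1  : [49]
STORE 2  : []
PUSH 58  : [58]
PUSH -49 : [58, -49]
SWAP     : [-49, 58]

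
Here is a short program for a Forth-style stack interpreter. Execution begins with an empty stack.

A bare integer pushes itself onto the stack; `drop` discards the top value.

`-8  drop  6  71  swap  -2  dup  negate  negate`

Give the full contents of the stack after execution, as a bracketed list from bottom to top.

-8      [-8]
drop    []
6       [6]
71      [6, 71]
swap    [71, 6]
-2      [71, 6, -2]
dup     [71, 6, -2, -2]
negate  [71, 6, -2, 2]
negate  [71, 6, -2, -2]

[71, 6, -2, -2]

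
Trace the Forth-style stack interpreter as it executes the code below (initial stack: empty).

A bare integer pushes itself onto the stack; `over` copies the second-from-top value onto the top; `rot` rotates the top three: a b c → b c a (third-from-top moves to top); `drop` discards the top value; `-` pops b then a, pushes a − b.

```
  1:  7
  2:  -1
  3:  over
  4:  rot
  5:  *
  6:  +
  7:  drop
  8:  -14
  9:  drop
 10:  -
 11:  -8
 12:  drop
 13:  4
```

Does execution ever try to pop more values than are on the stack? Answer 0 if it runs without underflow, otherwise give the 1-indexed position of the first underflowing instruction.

7     7
-1    7 -1
over  7 -1 7
rot   -1 7 7
*     -1 49
+     48
drop  (empty)
-14   -14
drop  (empty)
-  — needs 2 operands, stack has 0 → underflow

10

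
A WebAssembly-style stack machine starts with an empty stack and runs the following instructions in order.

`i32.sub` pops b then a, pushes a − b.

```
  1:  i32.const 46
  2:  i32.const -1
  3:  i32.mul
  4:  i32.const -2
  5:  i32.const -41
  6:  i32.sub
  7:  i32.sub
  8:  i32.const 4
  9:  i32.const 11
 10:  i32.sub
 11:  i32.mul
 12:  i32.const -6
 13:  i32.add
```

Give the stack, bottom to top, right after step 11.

[595]

i32.const 46  → 46
i32.const -1  → 46 -1
i32.mul       → -46
i32.const -2  → -46 -2
i32.const -41 → -46 -2 -41
i32.sub       → -46 39
i32.sub       → -85
i32.const 4   → -85 4
i32.const 11  → -85 4 11
i32.sub       → -85 -7
i32.mul       → 595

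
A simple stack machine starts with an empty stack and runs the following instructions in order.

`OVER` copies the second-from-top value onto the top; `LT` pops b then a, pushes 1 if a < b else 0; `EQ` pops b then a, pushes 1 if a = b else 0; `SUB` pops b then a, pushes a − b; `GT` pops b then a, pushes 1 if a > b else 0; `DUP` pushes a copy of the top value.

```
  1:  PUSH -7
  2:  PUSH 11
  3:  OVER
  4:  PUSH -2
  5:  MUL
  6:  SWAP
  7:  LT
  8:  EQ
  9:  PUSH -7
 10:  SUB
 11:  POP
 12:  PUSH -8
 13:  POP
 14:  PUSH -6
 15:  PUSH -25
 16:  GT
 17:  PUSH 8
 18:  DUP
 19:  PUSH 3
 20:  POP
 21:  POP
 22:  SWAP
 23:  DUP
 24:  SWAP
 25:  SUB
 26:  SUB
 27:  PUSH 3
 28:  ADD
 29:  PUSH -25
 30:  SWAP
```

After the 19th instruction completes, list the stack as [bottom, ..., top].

[1, 8, 8, 3]

PUSH -7  → [-7]
PUSH 11  → [-7, 11]
OVER     → [-7, 11, -7]
PUSH -2  → [-7, 11, -7, -2]
MUL      → [-7, 11, 14]
SWAP     → [-7, 14, 11]
LT       → [-7, 0]
EQ       → [0]
PUSH -7  → [0, -7]
SUB      → [7]
POP      → []
PUSH -8  → [-8]
POP      → []
PUSH -6  → [-6]
PUSH -25 → [-6, -25]
GT       → [1]
PUSH 8   → [1, 8]
DUP      → [1, 8, 8]
PUSH 3   → [1, 8, 8, 3]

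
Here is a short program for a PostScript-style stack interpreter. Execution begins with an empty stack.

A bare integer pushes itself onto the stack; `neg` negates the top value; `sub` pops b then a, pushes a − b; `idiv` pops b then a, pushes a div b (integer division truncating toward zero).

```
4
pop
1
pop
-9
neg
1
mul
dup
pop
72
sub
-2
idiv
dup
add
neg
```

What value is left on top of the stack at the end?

-62

4    → [4]
pop  → []
1    → [1]
pop  → []
-9   → [-9]
neg  → [9]
1    → [9, 1]
mul  → [9]
dup  → [9, 9]
pop  → [9]
72   → [9, 72]
sub  → [-63]
-2   → [-63, -2]
idiv → [31]
dup  → [31, 31]
add  → [62]
neg  → [-62]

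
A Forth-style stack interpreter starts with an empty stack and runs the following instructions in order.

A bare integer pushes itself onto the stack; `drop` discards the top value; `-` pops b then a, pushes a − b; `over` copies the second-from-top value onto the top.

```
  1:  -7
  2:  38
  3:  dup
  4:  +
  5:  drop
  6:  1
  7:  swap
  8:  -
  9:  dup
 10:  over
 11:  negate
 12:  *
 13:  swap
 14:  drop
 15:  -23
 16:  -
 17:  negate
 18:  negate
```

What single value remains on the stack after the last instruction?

-7     : [-7]
38     : [-7, 38]
dup    : [-7, 38, 38]
+      : [-7, 76]
drop   : [-7]
1      : [-7, 1]
swap   : [1, -7]
-      : [8]
dup    : [8, 8]
over   : [8, 8, 8]
negate : [8, 8, -8]
*      : [8, -64]
swap   : [-64, 8]
drop   : [-64]
-23    : [-64, -23]
-      : [-41]
negate : [41]
negate : [-41]

-41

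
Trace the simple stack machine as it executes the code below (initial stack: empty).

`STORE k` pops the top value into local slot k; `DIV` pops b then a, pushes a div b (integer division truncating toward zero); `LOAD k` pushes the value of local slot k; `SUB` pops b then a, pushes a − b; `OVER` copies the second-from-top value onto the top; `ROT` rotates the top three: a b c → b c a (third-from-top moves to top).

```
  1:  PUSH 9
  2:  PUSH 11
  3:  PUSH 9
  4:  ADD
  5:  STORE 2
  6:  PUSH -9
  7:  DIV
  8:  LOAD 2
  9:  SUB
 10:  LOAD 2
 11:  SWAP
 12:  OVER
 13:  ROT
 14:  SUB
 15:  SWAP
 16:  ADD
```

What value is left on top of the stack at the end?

PUSH 9  : [9]
PUSH 11 : [9, 11]
PUSH 9  : [9, 11, 9]
ADD     : [9, 20]
STORE 2 : [9]
PUSH -9 : [9, -9]
DIV     : [-1]
LOAD 2  : [-1, 20]
SUB     : [-21]
LOAD 2  : [-21, 20]
SWAP    : [20, -21]
OVER    : [20, -21, 20]
ROT     : [-21, 20, 20]
SUB     : [-21, 0]
SWAP    : [0, -21]
ADD     : [-21]

-21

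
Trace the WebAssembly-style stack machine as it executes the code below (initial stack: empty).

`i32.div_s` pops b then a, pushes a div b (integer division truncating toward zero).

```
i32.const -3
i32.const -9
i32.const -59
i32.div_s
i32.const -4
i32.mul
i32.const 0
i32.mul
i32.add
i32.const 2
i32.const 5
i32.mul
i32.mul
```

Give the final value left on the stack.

-30

i32.const -3  → -3
i32.const -9  → -3 -9
i32.const -59 → -3 -9 -59
i32.div_s     → -3 0
i32.const -4  → -3 0 -4
i32.mul       → -3 0
i32.const 0   → -3 0 0
i32.mul       → -3 0
i32.add       → -3
i32.const 2   → -3 2
i32.const 5   → -3 2 5
i32.mul       → -3 10
i32.mul       → -30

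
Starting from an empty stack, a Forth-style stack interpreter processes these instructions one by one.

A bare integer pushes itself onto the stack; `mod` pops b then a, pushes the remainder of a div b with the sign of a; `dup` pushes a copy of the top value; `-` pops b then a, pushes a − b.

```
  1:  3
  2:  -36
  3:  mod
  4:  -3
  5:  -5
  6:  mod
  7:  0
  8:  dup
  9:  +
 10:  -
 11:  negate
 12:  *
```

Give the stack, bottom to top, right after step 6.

[3, -3]

3   → 3
-36 → 3 -36
mod → 3
-3  → 3 -3
-5  → 3 -3 -5
mod → 3 -3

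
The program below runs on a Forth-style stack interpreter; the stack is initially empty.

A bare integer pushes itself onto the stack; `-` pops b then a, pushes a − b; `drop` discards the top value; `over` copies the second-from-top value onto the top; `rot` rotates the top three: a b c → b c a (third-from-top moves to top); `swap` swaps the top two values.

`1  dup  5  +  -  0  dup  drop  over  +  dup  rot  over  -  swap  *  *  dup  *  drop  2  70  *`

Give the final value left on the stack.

1    : [1]
dup  : [1, 1]
5    : [1, 1, 5]
+    : [1, 6]
-    : [-5]
0    : [-5, 0]
dup  : [-5, 0, 0]
drop : [-5, 0]
over : [-5, 0, -5]
+    : [-5, -5]
dup  : [-5, -5, -5]
rot  : [-5, -5, -5]
over : [-5, -5, -5, -5]
-    : [-5, -5, 0]
swap : [-5, 0, -5]
*    : [-5, 0]
*    : [0]
dup  : [0, 0]
*    : [0]
drop : []
2    : [2]
70   : [2, 70]
*    : [140]

140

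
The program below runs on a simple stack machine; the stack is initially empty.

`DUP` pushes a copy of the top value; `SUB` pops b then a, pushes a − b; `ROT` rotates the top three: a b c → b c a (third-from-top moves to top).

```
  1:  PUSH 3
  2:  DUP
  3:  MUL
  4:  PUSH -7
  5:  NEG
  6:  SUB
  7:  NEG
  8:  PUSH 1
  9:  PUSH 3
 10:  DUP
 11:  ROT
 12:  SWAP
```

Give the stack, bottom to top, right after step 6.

[2]

PUSH 3  -> 3
DUP     -> 3 3
MUL     -> 9
PUSH -7 -> 9 -7
NEG     -> 9 7
SUB     -> 2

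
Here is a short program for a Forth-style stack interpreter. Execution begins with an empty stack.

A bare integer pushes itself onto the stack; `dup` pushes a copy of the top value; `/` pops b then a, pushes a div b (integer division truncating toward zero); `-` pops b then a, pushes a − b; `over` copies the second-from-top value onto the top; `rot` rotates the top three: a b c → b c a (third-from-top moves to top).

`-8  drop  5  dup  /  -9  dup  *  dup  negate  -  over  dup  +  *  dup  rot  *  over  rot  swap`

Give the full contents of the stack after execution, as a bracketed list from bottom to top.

[324, 324, 324]

-8      -8
drop    (empty)
5       5
dup     5 5
/       1
-9      1 -9
dup     1 -9 -9
*       1 81
dup     1 81 81
negate  1 81 -81
-       1 162
over    1 162 1
dup     1 162 1 1
+       1 162 2
*       1 324
dup     1 324 324
rot     324 324 1
*       324 324
over    324 324 324
rot     324 324 324
swap    324 324 324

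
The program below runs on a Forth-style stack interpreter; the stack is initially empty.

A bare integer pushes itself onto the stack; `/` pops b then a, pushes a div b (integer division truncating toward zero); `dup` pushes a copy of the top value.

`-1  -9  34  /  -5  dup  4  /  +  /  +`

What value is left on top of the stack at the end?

-1  -> -1
-9  -> -1 -9
34  -> -1 -9 34
/   -> -1 0
-5  -> -1 0 -5
dup -> -1 0 -5 -5
4   -> -1 0 -5 -5 4
/   -> -1 0 -5 -1
+   -> -1 0 -6
/   -> -1 0
+   -> -1

-1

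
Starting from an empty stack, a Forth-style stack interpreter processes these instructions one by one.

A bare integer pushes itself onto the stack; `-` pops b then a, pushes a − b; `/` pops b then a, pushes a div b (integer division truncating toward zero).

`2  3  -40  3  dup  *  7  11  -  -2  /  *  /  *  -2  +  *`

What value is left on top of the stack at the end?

2   : [2]
3   : [2, 3]
-40 : [2, 3, -40]
3   : [2, 3, -40, 3]
dup : [2, 3, -40, 3, 3]
*   : [2, 3, -40, 9]
7   : [2, 3, -40, 9, 7]
11  : [2, 3, -40, 9, 7, 11]
-   : [2, 3, -40, 9, -4]
-2  : [2, 3, -40, 9, -4, -2]
/   : [2, 3, -40, 9, 2]
*   : [2, 3, -40, 18]
/   : [2, 3, -2]
*   : [2, -6]
-2  : [2, -6, -2]
+   : [2, -8]
*   : [-16]

-16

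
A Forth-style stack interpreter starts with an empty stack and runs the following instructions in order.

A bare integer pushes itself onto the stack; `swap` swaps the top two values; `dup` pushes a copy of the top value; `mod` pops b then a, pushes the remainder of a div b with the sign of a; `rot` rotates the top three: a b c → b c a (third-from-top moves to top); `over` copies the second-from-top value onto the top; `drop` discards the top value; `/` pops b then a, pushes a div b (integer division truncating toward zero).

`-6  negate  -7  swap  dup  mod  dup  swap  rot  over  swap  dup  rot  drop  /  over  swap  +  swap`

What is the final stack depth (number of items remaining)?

-6      -6
negate  6
-7      6 -7
swap    -7 6
dup     -7 6 6
mod     -7 0
dup     -7 0 0
swap    -7 0 0
rot     0 0 -7
over    0 0 -7 0
swap    0 0 0 -7
dup     0 0 0 -7 -7
rot     0 0 -7 -7 0
drop    0 0 -7 -7
/       0 0 1
over    0 0 1 0
swap    0 0 0 1
+       0 0 1
swap    0 1 0

3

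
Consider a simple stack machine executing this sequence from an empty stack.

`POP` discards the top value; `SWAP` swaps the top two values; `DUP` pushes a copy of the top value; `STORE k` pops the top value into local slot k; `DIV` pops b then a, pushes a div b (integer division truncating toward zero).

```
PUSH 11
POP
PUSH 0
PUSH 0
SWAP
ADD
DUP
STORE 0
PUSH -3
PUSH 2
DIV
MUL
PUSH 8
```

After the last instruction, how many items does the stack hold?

PUSH 11 : [11]
POP     : []
PUSH 0  : [0]
PUSH 0  : [0, 0]
SWAP    : [0, 0]
ADD     : [0]
DUP     : [0, 0]
STORE 0 : [0]
PUSH -3 : [0, -3]
PUSH 2  : [0, -3, 2]
DIV     : [0, -1]
MUL     : [0]
PUSH 8  : [0, 8]

2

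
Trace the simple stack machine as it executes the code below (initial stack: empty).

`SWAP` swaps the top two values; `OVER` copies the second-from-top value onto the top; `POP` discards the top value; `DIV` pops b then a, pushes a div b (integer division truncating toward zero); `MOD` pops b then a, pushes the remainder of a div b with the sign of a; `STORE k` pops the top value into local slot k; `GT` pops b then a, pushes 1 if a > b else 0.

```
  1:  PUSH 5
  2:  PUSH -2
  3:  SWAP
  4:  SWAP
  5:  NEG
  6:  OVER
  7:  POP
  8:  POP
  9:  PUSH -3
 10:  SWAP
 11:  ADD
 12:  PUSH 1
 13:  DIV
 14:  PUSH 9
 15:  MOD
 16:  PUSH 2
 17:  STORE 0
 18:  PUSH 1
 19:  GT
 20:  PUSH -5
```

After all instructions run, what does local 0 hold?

2

PUSH 5   5
PUSH -2  5 -2
SWAP     -2 5
SWAP     5 -2
NEG      5 2
OVER     5 2 5
POP      5 2
POP      5
PUSH -3  5 -3
SWAP     -3 5
ADD      2
PUSH 1   2 1
DIV      2
PUSH 9   2 9
MOD      2
PUSH 2   2 2
STORE 0  2
PUSH 1   2 1
GT       1
PUSH -5  1 -5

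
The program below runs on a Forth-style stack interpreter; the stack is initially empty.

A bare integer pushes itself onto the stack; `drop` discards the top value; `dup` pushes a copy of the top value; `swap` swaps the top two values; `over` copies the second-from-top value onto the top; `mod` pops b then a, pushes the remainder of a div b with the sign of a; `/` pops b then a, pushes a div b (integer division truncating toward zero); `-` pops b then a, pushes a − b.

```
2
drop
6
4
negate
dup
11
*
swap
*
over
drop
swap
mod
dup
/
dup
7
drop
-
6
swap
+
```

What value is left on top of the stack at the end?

6

2      : [2]
drop   : []
6      : [6]
4      : [6, 4]
negate : [6, -4]
dup    : [6, -4, -4]
11     : [6, -4, -4, 11]
*      : [6, -4, -44]
swap   : [6, -44, -4]
*      : [6, 176]
over   : [6, 176, 6]
drop   : [6, 176]
swap   : [176, 6]
mod    : [2]
dup    : [2, 2]
/      : [1]
dup    : [1, 1]
7      : [1, 1, 7]
drop   : [1, 1]
-      : [0]
6      : [0, 6]
swap   : [6, 0]
+      : [6]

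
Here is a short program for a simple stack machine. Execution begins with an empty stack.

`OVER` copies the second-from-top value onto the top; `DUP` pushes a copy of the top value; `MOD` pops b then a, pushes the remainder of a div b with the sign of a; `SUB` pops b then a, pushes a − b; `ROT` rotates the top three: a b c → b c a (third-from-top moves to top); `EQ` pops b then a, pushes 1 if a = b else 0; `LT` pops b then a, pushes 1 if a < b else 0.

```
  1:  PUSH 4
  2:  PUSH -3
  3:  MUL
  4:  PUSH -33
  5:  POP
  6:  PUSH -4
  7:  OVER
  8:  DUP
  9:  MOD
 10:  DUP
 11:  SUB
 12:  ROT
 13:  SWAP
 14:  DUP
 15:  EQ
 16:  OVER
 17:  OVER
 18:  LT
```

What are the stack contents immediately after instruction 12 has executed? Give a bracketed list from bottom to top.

PUSH 4   -> [4]
PUSH -3  -> [4, -3]
MUL      -> [-12]
PUSH -33 -> [-12, -33]
POP      -> [-12]
PUSH -4  -> [-12, -4]
OVER     -> [-12, -4, -12]
DUP      -> [-12, -4, -12, -12]
MOD      -> [-12, -4, 0]
DUP      -> [-12, -4, 0, 0]
SUB      -> [-12, -4, 0]
ROT      -> [-4, 0, -12]

[-4, 0, -12]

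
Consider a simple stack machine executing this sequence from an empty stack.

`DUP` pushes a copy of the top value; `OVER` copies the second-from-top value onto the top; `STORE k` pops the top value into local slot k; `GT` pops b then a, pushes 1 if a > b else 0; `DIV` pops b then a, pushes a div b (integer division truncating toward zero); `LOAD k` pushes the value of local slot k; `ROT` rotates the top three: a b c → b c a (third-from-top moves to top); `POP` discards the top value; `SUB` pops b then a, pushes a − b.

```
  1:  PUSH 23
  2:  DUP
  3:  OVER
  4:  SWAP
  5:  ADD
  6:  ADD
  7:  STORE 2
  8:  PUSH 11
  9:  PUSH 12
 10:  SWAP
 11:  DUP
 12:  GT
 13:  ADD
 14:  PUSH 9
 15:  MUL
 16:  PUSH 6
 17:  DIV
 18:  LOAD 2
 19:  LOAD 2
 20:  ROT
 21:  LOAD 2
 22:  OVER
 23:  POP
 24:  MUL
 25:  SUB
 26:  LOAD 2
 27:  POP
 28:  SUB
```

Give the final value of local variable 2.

69

PUSH 23 → [23]
DUP     → [23, 23]
OVER    → [23, 23, 23]
SWAP    → [23, 23, 23]
ADD     → [23, 46]
ADD     → [69]
STORE 2 → []
PUSH 11 → [11]
PUSH 12 → [11, 12]
SWAP    → [12, 11]
DUP     → [12, 11, 11]
GT      → [12, 0]
ADD     → [12]
PUSH 9  → [12, 9]
MUL     → [108]
PUSH 6  → [108, 6]
DIV     → [18]
LOAD 2  → [18, 69]
LOAD 2  → [18, 69, 69]
ROT     → [69, 69, 18]
LOAD 2  → [69, 69, 18, 69]
OVER    → [69, 69, 18, 69, 18]
POP     → [69, 69, 18, 69]
MUL     → [69, 69, 1242]
SUB     → [69, -1173]
LOAD 2  → [69, -1173, 69]
POP     → [69, -1173]
SUB     → [1242]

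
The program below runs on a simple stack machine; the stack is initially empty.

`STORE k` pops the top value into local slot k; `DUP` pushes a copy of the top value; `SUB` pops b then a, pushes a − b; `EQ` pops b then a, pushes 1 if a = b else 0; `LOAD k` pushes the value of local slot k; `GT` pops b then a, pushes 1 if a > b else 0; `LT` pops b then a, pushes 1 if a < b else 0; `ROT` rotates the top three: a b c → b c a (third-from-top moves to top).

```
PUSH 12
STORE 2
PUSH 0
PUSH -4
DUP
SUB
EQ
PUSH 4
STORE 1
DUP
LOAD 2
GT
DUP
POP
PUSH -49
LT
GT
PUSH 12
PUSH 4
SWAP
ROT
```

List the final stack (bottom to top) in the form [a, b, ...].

[4, 12, 1]

PUSH 12  → 12
STORE 2  → (empty)
PUSH 0   → 0
PUSH -4  → 0 -4
DUP      → 0 -4 -4
SUB      → 0 0
EQ       → 1
PUSH 4   → 1 4
STORE 1  → 1
DUP      → 1 1
LOAD 2   → 1 1 12
GT       → 1 0
DUP      → 1 0 0
POP      → 1 0
PUSH -49 → 1 0 -49
LT       → 1 0
GT       → 1
PUSH 12  → 1 12
PUSH 4   → 1 12 4
SWAP     → 1 4 12
ROT      → 4 12 1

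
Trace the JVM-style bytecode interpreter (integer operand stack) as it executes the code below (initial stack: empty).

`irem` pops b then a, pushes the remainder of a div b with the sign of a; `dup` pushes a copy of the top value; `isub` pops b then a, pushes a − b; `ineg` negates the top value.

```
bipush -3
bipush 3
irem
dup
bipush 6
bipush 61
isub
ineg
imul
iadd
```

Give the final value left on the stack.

bipush -3 : -3
bipush 3  : -3 3
irem      : 0
dup       : 0 0
bipush 6  : 0 0 6
bipush 61 : 0 0 6 61
isub      : 0 0 -55
ineg      : 0 0 55
imul      : 0 0
iadd      : 0

0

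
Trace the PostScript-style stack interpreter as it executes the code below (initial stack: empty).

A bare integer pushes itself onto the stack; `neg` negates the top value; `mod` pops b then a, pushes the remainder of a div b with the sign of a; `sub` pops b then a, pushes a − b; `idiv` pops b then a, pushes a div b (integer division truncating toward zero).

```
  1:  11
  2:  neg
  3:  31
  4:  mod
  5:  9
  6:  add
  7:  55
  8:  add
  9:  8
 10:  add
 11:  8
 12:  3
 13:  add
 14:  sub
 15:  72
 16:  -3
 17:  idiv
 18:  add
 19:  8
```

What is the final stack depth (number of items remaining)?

11   -> [11]
neg  -> [-11]
31   -> [-11, 31]
mod  -> [-11]
9    -> [-11, 9]
add  -> [-2]
55   -> [-2, 55]
add  -> [53]
8    -> [53, 8]
add  -> [61]
8    -> [61, 8]
3    -> [61, 8, 3]
add  -> [61, 11]
sub  -> [50]
72   -> [50, 72]
-3   -> [50, 72, -3]
idiv -> [50, -24]
add  -> [26]
8    -> [26, 8]

2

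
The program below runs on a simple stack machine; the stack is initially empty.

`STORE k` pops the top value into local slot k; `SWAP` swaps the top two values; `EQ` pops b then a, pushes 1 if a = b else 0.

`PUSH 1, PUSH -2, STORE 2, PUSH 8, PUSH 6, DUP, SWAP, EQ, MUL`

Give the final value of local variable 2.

-2

PUSH 1  : [1]
PUSH -2 : [1, -2]
STORE 2 : [1]
PUSH 8  : [1, 8]
PUSH 6  : [1, 8, 6]
DUP     : [1, 8, 6, 6]
SWAP    : [1, 8, 6, 6]
EQ      : [1, 8, 1]
MUL     : [1, 8]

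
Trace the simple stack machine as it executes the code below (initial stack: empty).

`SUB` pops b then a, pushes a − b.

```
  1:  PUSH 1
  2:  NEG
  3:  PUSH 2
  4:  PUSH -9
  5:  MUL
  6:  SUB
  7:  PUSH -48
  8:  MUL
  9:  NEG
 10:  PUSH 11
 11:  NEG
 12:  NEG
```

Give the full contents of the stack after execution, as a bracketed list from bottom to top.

PUSH 1    [1]
NEG       [-1]
PUSH 2    [-1, 2]
PUSH -9   [-1, 2, -9]
MUL       [-1, -18]
SUB       [17]
PUSH -48  [17, -48]
MUL       [-816]
NEG       [816]
PUSH 11   [816, 11]
NEG       [816, -11]
NEG       [816, 11]

[816, 11]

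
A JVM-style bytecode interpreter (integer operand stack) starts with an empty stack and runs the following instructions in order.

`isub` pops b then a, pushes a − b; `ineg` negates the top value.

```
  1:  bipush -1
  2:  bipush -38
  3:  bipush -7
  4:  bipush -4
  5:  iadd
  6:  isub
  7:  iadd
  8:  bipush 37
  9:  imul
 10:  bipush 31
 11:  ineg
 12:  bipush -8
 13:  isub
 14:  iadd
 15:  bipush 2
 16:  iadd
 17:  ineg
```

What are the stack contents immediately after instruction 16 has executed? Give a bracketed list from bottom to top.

[-1057]

bipush -1   [-1]
bipush -38  [-1, -38]
bipush -7   [-1, -38, -7]
bipush -4   [-1, -38, -7, -4]
iadd        [-1, -38, -11]
isub        [-1, -27]
iadd        [-28]
bipush 37   [-28, 37]
imul        [-1036]
bipush 31   [-1036, 31]
ineg        [-1036, -31]
bipush -8   [-1036, -31, -8]
isub        [-1036, -23]
iadd        [-1059]
bipush 2    [-1059, 2]
iadd        [-1057]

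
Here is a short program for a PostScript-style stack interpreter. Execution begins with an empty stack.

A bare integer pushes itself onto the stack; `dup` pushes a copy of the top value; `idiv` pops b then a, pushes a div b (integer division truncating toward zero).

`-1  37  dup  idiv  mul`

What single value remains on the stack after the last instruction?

-1

-1   → [-1]
37   → [-1, 37]
dup  → [-1, 37, 37]
idiv → [-1, 1]
mul  → [-1]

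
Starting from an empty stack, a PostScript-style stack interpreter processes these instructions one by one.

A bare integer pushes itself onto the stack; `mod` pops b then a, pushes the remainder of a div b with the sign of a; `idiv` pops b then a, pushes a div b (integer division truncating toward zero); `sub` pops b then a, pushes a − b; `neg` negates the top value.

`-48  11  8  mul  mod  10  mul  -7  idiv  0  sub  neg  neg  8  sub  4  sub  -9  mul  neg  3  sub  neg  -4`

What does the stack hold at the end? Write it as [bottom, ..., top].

[-501, -4]

-48  : -48
11   : -48 11
8    : -48 11 8
mul  : -48 88
mod  : -48
10   : -48 10
mul  : -480
-7   : -480 -7
idiv : 68
0    : 68 0
sub  : 68
neg  : -68
neg  : 68
8    : 68 8
sub  : 60
4    : 60 4
sub  : 56
-9   : 56 -9
mul  : -504
neg  : 504
3    : 504 3
sub  : 501
neg  : -501
-4   : -501 -4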